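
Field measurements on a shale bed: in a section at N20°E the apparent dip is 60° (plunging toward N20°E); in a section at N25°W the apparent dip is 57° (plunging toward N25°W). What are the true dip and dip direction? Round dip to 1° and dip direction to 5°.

true dip 61°, dip direction 005°

Each apparent-dip line lies in the plane. As unit vectors (x east, y north, z up), v₁ plunges 60°→N20°E and v₂ plunges 57°→N25°W.
The plane normal is n = v₁ × v₂ ∝ (0.033, 0.343, 0.193).
True dip = arccos(n_z / |n|) = arccos(0.4880) = 60.8°.
Dip direction = atan2(0.033, 0.343) = 6° (azimuth of n's horizontal projection).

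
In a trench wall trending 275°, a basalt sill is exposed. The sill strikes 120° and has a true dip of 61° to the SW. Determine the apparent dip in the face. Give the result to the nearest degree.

37°

The section lies 25° from the strike.
tan α = tan 61° × sin 25° = 1.8040 × 0.4226 = 0.7624
apparent dip = arctan 0.7624 = 37.32°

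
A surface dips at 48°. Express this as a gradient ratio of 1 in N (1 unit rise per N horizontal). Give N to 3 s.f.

1 : N means tan θ = 1/N, so N = 1/tan 48° = 1/1.1106

1 in 0.900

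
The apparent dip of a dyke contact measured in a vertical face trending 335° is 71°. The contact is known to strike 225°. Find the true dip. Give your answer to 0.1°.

72.1°

The section is 70° from the strike.
tan(true dip) = tan 71° / sin 70° = 3.0906
true dip = arctan 3.0906 = 72.07°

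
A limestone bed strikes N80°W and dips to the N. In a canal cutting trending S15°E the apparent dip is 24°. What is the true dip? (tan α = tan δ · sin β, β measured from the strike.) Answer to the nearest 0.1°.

β = acute angle between strike N80°W and section S15°E = 65°.
tan(true dip) = tan 24° / sin 65° = 0.4913
true dip = arctan 0.4913 = 26.16°

26.2°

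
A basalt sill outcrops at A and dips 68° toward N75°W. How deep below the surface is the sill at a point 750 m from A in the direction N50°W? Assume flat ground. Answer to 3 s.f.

1680 m

The hole lies 25° from the dip direction, so the down-dip offset is 750 × cos 25° = 679.73 m.
Depth = down-dip offset × tan(dip) = 679.73 × tan 68° = 679.73 × 2.4751
Depth = 1682.39 m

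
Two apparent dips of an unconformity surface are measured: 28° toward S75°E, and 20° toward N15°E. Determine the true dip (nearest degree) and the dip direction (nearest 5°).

true dip 33°, dip direction 070°

Each apparent-dip line lies in the plane. As unit vectors (x east, y north, z up), v₁ plunges 28°→S75°E and v₂ plunges 20°→N15°E.
The plane normal is n = v₁ × v₂ ∝ (0.504, 0.178, 0.830).
tan δ = √(n_x²+n_y²)/n_z = 0.535/0.830, so δ = 32.8°.
Dip direction = atan2(0.504, 0.178) = 71° (azimuth of n's horizontal projection).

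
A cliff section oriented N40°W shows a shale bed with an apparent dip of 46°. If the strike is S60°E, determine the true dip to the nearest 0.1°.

β = acute angle between strike S60°E and section N40°W = 20°.
tan(true dip) = tan 46° / sin 20° = 3.0277
δ = arctan(3.0277) = 71.72°

71.7°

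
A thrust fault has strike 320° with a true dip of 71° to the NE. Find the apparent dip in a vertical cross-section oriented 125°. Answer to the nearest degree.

The section lies 15° from the strike.
tan α = tan 71° × sin 15° = 2.9042 × 0.2588 = 0.7517
apparent dip = arctan 0.7517 = 36.93°

37°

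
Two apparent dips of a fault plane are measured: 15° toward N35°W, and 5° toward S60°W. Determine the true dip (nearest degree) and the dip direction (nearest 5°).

Represent each trace as a vector plunging at its apparent dip toward its trend (east-north-up frame): v₁ = (-0.554, 0.791, -0.259), v₂ = (-0.863, -0.498, -0.087).
n = v₁ × v₂ = (-0.198, 0.175, 0.959) (taken with n_z > 0).
Dip δ = arctan(|n_h|/n_z) = arctan(0.264/0.959) = 15.4°.
Dip direction = atan2(-0.198, 0.175) = 311° (azimuth of n's horizontal projection).

true dip 15°, dip direction 310°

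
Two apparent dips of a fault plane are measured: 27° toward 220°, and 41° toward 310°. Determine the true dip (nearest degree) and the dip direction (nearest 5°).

Each apparent-dip line lies in the plane. As unit vectors (x east, y north, z up), v₁ plunges 27°→220° and v₂ plunges 41°→310°.
Cross product v₁ × v₂ gives the pole to the plane: n ∝ (-0.668, 0.113, 0.672).
True dip = arccos(n_z / |n|) = arccos(0.7044) = 45.2°.
Dip direction = azimuth of (n_x, n_y) = atan2(-0.668, 0.113) = 280°.

true dip 45°, dip direction 280°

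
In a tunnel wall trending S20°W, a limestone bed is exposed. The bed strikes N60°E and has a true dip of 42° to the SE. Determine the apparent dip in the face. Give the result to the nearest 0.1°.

The section lies 40° from the strike.
tan α = tan 42° × sin 40° = 0.9004 × 0.6428 = 0.5788
α = arctan(0.5788) = 30.06°

30.1°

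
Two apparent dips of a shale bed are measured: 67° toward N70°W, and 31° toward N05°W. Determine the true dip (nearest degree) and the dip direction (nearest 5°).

Each apparent-dip line lies in the plane. As unit vectors (x east, y north, z up), v₁ plunges 67°→N70°W and v₂ plunges 31°→N05°W.
n = v₁ × v₂ = (-0.717, 0.120, 0.304) (taken with n_z > 0).
Dip δ = arctan(|n_h|/n_z) = arctan(0.727/0.304) = 67.3°.
Dip direction = azimuth of (n_x, n_y) = atan2(-0.717, 0.120) = 280°.

true dip 67°, dip direction 280°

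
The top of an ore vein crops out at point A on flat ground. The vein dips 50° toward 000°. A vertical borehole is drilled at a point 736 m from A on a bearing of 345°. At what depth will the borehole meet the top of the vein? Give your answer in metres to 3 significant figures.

The hole lies 15° from the dip direction, so the down-dip offset is 736 × cos 15° = 710.92 m.
Depth = down-dip offset × tan(dip) = 710.92 × tan 50° = 710.92 × 1.1918
Depth = 847.24 m

847 m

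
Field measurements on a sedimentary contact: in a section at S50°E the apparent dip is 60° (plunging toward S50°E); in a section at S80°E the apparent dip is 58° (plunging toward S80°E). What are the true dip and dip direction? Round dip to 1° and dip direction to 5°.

Represent each trace as a vector plunging at its apparent dip toward its trend (east-north-up frame): v₁ = (0.383, -0.321, -0.866), v₂ = (0.522, -0.092, -0.848).
The plane normal is n = v₁ × v₂ ∝ (0.193, -0.127, 0.132).
Dip δ = arctan(|n_h|/n_z) = arctan(0.231/0.132) = 60.2°.
The horizontal component of n points toward azimuth atan2(n_x, n_y) = 123°, the dip direction.

true dip 60°, dip direction 125°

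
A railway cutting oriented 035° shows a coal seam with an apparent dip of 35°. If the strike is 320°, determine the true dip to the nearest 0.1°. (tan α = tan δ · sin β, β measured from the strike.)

β = acute angle between strike 320° and section 035° = 75°.
tan δ = tan α / sin β = tan 35° / sin 75° = 0.7002 / 0.9659 = 0.7249
δ = arctan(0.7249) = 35.94°

35.9°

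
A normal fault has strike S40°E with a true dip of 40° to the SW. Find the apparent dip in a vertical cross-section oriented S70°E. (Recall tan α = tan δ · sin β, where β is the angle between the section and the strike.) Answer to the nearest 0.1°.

22.8°

The strike is S40°E and the section trends S70°E; the acute angle between them is β = 30°.
tan(apparent dip) = tan 40° · sin 30° = 0.4195
apparent dip = arctan 0.4195 = 22.76°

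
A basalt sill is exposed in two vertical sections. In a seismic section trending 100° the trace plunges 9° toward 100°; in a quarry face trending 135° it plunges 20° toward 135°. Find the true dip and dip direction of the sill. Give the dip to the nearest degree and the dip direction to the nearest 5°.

true dip 24°, dip direction 170°

The two traces are lines in the plane: v₁ = (sin 100°·cos 9°, cos 100°·cos 9°, −sin 9°), v₂ = (sin 135°·cos 20°, cos 135°·cos 20°, −sin 20°).
Cross product v₁ × v₂ gives the pole to the plane: n ∝ (0.045, -0.229, 0.532).
Dip δ = arctan(|n_h|/n_z) = arctan(0.233/0.532) = 23.7°.
Dip direction = atan2(0.045, -0.229) = 169° (azimuth of n's horizontal projection).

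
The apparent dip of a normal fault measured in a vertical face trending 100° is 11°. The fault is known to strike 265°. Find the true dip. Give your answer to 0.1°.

The section is 15° from the strike.
tan(true dip) = tan 11° / sin 15° = 0.7510
true dip = arctan 0.7510 = 36.91°

36.9°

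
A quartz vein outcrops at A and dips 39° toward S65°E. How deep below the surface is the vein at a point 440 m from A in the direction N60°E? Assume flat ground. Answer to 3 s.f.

The hole lies 55° from the dip direction, so the down-dip offset is 440 × cos 55° = 252.37 m.
Depth = down-dip offset × tan(dip) = 252.37 × tan 39° = 252.37 × 0.8098
Depth = 204.37 m

204 m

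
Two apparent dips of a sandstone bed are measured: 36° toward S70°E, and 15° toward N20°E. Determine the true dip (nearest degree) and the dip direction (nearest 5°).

Each apparent-dip line lies in the plane. As unit vectors (x east, y north, z up), v₁ plunges 36°→S70°E and v₂ plunges 15°→N20°E.
The plane normal is n = v₁ × v₂ ∝ (0.605, 0.003, 0.781).
Dip δ = arctan(|n_h|/n_z) = arctan(0.605/0.781) = 37.8°.
The horizontal component of n points toward azimuth atan2(n_x, n_y) = 90°, the dip direction.

true dip 38°, dip direction 090°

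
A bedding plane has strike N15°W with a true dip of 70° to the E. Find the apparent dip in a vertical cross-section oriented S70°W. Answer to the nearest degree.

The section lies 85° from the strike.
tan(apparent dip) = tan 70° · sin 85° = 2.7370
apparent dip = arctan 2.7370 = 69.93°

70°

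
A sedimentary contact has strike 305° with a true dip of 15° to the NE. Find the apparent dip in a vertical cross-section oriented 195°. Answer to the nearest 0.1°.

14.1°

Angle between strike (305°) and section (195°): β = 70°.
tan(apparent dip) = tan 15° · sin 70° = 0.2518
apparent dip = arctan 0.2518 = 14.13°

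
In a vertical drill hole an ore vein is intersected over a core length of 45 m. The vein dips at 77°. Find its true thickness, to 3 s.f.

10.1 m

True thickness t = h · cos(dip) = 45 × cos 77°
t = 45 × 0.2250 = 10.123 m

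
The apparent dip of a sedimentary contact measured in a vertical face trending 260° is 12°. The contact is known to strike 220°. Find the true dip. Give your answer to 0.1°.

18.3°

β = acute angle between strike 220° and section 260° = 40°.
tan(true dip) = tan 12° / sin 40° = 0.3307
true dip = arctan 0.3307 = 18.30°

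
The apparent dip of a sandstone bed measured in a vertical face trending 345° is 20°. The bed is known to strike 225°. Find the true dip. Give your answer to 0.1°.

The section is 60° from the strike.
tan δ = tan α / sin β = tan 20° / sin 60° = 0.3640 / 0.8660 = 0.4203
true dip = arctan 0.4203 = 22.80°

22.8°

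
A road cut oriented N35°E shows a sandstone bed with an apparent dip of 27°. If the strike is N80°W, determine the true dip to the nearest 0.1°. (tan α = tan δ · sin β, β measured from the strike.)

The section is 65° from the strike.
tan δ = tan α / sin β = tan 27° / sin 65° = 0.5095 / 0.9063 = 0.5622
δ = arctan(0.5622) = 29.34°

29.3°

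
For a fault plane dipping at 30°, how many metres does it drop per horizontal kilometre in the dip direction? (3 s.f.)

577 m

drop per km = 1000 × tan 30° = 1000 × 0.5774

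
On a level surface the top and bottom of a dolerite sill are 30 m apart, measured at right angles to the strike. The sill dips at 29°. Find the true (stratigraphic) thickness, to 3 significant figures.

True thickness t = w · sin(dip) = 30 × sin 29°
t = 30 × 0.4848 = 14.544 m

14.5 m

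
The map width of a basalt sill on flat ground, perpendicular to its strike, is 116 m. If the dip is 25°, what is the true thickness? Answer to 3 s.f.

True thickness t = w · sin(dip) = 116 × sin 25°
t = 116 × 0.4226 = 49.024 m

49.0 m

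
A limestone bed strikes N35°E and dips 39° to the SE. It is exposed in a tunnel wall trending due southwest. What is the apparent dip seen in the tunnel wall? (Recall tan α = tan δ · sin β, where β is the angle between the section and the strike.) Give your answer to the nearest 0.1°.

Angle between strike (N35°E) and section (due southwest): β = 10°.
tan(apparent dip) = tan 39° · sin 10° = 0.1406
α = arctan(0.1406) = 8.00°

8.0°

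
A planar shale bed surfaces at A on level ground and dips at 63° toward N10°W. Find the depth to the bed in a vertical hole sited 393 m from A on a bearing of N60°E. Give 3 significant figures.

264 m

The hole lies 70° from the dip direction, so the down-dip offset is 393 × cos 70° = 134.41 m.
Depth = down-dip offset × tan(dip) = 134.41 × tan 63° = 134.41 × 1.9626
Depth = 263.80 m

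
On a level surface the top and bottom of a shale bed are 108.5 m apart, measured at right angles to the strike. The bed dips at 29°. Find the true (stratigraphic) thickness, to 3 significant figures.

True thickness t = w · sin(dip) = 108.5 × sin 29°
t = 108.5 × 0.4848 = 52.602 m

52.6 m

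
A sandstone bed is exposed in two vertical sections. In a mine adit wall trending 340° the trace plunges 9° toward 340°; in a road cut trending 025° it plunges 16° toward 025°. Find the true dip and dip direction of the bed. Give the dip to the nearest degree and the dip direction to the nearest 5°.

The two traces are lines in the plane: v₁ = (sin 340°·cos 9°, cos 340°·cos 9°, −sin 9°), v₂ = (sin 25°·cos 16°, cos 25°·cos 16°, −sin 16°).
The plane normal is n = v₁ × v₂ ∝ (0.120, 0.157, 0.671).
Dip δ = arctan(|n_h|/n_z) = arctan(0.197/0.671) = 16.4°.
Dip direction = atan2(0.120, 0.157) = 37° (azimuth of n's horizontal projection).

true dip 16°, dip direction 035°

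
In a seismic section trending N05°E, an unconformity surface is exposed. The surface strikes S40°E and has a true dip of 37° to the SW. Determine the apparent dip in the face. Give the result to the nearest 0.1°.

The strike is S40°E and the section trends N05°E; the acute angle between them is β = 45°.
tan α = tan 37° × sin 45° = 0.7536 × 0.7071 = 0.5328
α = arctan(0.5328) = 28.05°

28.1°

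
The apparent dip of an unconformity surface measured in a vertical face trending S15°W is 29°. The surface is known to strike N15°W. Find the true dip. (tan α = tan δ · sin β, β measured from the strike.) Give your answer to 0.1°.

47.9°

The section is 30° from the strike.
tan δ = tan α / sin β = tan 29° / sin 30° = 0.5543 / 0.5000 = 1.1086
δ = arctan(1.1086) = 47.95°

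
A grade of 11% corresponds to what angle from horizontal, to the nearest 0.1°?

6.3°

tan θ = 11/100 = 0.1100
θ = arctan(0.1100) = 6.28°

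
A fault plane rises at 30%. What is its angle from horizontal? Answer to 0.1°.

tan θ = 30/100 = 0.3000
θ = arctan(0.3000) = 16.70°

16.7°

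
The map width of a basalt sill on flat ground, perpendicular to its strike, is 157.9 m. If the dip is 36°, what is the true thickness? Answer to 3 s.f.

92.8 m

True thickness t = w · sin(dip) = 157.9 × sin 36°
t = 157.9 × 0.5878 = 92.811 m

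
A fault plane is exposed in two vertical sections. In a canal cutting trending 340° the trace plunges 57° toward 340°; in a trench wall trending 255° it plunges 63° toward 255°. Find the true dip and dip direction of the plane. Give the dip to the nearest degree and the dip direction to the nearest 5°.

true dip 67°, dip direction 290°

Each apparent-dip line lies in the plane. As unit vectors (x east, y north, z up), v₁ plunges 57°→340° and v₂ plunges 63°→255°.
Cross product v₁ × v₂ gives the pole to the plane: n ∝ (-0.555, 0.202, 0.246).
Dip δ = arctan(|n_h|/n_z) = arctan(0.590/0.246) = 67.3°.
Dip direction = azimuth of (n_x, n_y) = atan2(-0.555, 0.202) = 290°.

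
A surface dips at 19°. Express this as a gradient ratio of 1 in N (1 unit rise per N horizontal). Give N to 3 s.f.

1 in 2.90

1 : N means tan θ = 1/N, so N = 1/tan 19° = 1/0.3443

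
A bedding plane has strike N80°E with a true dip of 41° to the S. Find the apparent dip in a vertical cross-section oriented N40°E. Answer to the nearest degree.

29°

The strike is N80°E and the section trends N40°E; the acute angle between them is β = 40°.
tan α = tan 41° × sin 40° = 0.8693 × 0.6428 = 0.5588
α = arctan(0.5588) = 29.20°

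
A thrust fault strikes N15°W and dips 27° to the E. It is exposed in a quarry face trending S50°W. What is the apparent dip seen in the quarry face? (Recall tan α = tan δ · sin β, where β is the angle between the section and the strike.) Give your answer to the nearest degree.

Angle between strike (N15°W) and section (S50°W): β = 65°.
tan α = tan 27° × sin 65° = 0.5095 × 0.9063 = 0.4618
α = arctan(0.4618) = 24.79°

25°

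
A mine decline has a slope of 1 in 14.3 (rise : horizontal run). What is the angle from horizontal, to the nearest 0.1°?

tan θ = 1/14.3 = 0.0699
θ = arctan(0.0699) = 4.00°

4.0°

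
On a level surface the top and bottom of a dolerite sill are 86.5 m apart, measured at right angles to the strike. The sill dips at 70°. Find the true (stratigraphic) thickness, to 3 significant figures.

True thickness t = w · sin(dip) = 86.5 × sin 70°
t = 86.5 × 0.9397 = 81.283 m

81.3 m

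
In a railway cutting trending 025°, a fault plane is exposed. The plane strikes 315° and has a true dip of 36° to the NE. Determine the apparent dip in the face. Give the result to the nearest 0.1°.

34.3°

Angle between strike (315°) and section (025°): β = 70°.
tan(apparent dip) = tan 36° · sin 70° = 0.6827
apparent dip = arctan 0.6827 = 34.32°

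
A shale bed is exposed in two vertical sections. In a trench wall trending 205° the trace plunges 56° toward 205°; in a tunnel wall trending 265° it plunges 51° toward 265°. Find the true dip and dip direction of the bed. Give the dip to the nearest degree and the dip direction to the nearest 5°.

true dip 58°, dip direction 225°

The two traces are lines in the plane: v₁ = (sin 205°·cos 56°, cos 205°·cos 56°, −sin 56°), v₂ = (sin 265°·cos 51°, cos 265°·cos 51°, −sin 51°).
n = v₁ × v₂ = (-0.348, -0.336, 0.305) (taken with n_z > 0).
Dip δ = arctan(|n_h|/n_z) = arctan(0.484/0.305) = 57.8°.
Dip direction = atan2(-0.348, -0.336) = 226° (azimuth of n's horizontal projection).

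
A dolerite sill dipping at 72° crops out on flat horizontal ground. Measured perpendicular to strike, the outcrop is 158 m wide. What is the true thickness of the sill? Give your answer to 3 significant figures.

True thickness t = w · sin(dip) = 158 × sin 72°
t = 158 × 0.9511 = 150.267 m

150 m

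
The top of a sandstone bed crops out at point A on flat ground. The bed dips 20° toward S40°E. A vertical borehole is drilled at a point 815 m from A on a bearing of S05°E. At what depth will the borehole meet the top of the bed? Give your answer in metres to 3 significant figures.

243 m

The hole lies 35° from the dip direction, so the down-dip offset is 815 × cos 35° = 667.61 m.
Depth = down-dip offset × tan(dip) = 667.61 × tan 20° = 667.61 × 0.3640
Depth = 242.99 m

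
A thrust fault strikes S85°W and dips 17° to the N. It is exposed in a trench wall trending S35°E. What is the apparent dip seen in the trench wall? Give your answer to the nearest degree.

15°

The section lies 60° from the strike.
tan(apparent dip) = tan 17° · sin 60° = 0.2648
α = arctan(0.2648) = 14.83°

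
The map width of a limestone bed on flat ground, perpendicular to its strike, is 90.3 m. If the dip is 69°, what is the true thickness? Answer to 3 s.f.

True thickness t = w · sin(dip) = 90.3 × sin 69°
t = 90.3 × 0.9336 = 84.302 m

84.3 m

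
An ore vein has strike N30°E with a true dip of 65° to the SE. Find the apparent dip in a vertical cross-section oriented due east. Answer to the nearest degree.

62°

The section lies 60° from the strike.
tan α = tan 65° × sin 60° = 2.1445 × 0.8660 = 1.8572
α = arctan(1.8572) = 61.70°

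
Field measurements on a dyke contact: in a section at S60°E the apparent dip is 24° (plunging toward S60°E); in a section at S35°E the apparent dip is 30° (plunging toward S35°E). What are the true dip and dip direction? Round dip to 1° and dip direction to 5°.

true dip 31°, dip direction 165°

Each apparent-dip line lies in the plane. As unit vectors (x east, y north, z up), v₁ plunges 24°→S60°E and v₂ plunges 30°→S35°E.
The plane normal is n = v₁ × v₂ ∝ (0.060, -0.194, 0.334).
True dip = arccos(n_z / |n|) = arccos(0.8552) = 31.2°.
Dip direction = atan2(0.060, -0.194) = 163° (azimuth of n's horizontal projection).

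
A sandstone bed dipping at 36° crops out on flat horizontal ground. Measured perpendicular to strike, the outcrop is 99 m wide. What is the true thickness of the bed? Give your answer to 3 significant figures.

58.2 m

True thickness t = w · sin(dip) = 99 × sin 36°
t = 99 × 0.5878 = 58.191 m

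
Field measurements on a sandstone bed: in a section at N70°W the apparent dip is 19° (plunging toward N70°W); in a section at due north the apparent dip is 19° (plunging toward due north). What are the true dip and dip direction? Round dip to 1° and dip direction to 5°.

Each apparent-dip line lies in the plane. As unit vectors (x east, y north, z up), v₁ plunges 19°→N70°W and v₂ plunges 19°→due north.
n = v₁ × v₂ = (-0.203, 0.289, 0.840) (taken with n_z > 0).
Dip δ = arctan(|n_h|/n_z) = arctan(0.353/0.840) = 22.8°.
The horizontal component of n points toward azimuth atan2(n_x, n_y) = 325°, the dip direction.

true dip 23°, dip direction 325°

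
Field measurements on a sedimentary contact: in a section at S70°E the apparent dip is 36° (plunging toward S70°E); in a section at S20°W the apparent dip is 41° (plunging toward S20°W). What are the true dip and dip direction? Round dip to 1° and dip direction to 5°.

true dip 49°, dip direction 160°

The two traces are lines in the plane: v₁ = (sin 110°·cos 36°, cos 110°·cos 36°, −sin 36°), v₂ = (sin 200°·cos 41°, cos 200°·cos 41°, −sin 41°).
n = v₁ × v₂ = (0.235, -0.650, 0.611) (taken with n_z > 0).
tan δ = √(n_x²+n_y²)/n_z = 0.692/0.611, so δ = 48.6°.
Dip direction = atan2(0.235, -0.650) = 160° (azimuth of n's horizontal projection).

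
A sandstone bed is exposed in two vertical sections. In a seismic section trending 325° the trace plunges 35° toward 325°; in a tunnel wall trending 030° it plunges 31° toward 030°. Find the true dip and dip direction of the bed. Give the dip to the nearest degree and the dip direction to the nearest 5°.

Represent each trace as a vector plunging at its apparent dip toward its trend (east-north-up frame): v₁ = (-0.470, 0.671, -0.574), v₂ = (0.429, 0.742, -0.515).
Cross product v₁ × v₂ gives the pole to the plane: n ∝ (-0.080, 0.488, 0.636).
Dip δ = arctan(|n_h|/n_z) = arctan(0.494/0.636) = 37.8°.
Dip direction = azimuth of (n_x, n_y) = atan2(-0.080, 0.488) = 351°.

true dip 38°, dip direction 350°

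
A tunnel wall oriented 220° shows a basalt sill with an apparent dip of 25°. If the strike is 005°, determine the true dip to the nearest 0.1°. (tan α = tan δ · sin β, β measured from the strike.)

39.1°

β = acute angle between strike 005° and section 220° = 35°.
tan(true dip) = tan 25° / sin 35° = 0.8130
δ = arctan(0.8130) = 39.11°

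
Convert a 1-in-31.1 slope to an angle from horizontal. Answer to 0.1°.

1.8°

tan θ = 1/31.1 = 0.0322
θ = arctan(0.0322) = 1.84°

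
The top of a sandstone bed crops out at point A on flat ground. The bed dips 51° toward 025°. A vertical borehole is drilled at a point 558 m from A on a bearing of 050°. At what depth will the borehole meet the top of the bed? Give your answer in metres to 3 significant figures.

The hole lies 25° from the dip direction, so the down-dip offset is 558 × cos 25° = 505.72 m.
Depth = down-dip offset × tan(dip) = 505.72 × tan 51° = 505.72 × 1.2349
Depth = 624.51 m

625 m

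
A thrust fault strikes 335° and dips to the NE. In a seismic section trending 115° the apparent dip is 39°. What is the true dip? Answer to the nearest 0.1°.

51.6°

The section is 40° from the strike.
tan(true dip) = tan 39° / sin 40° = 1.2598
true dip = arctan 1.2598 = 51.56°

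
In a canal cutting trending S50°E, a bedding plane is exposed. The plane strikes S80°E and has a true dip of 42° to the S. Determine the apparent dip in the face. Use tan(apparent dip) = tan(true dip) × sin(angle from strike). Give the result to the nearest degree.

24°

The section lies 30° from the strike.
tan α = tan 42° × sin 30° = 0.9004 × 0.5000 = 0.4502
α = arctan(0.4502) = 24.24°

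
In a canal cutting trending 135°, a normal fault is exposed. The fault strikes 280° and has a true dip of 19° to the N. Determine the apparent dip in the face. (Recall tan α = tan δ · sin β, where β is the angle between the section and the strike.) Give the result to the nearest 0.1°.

11.2°

The strike is 280° and the section trends 135°; the acute angle between them is β = 35°.
tan(apparent dip) = tan 19° · sin 35° = 0.1975
apparent dip = arctan 0.1975 = 11.17°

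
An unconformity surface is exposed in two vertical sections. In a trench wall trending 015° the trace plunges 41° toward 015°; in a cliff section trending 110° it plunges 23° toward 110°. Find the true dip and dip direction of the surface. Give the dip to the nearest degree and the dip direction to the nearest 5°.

true dip 45°, dip direction 045°

Each apparent-dip line lies in the plane. As unit vectors (x east, y north, z up), v₁ plunges 41°→015° and v₂ plunges 23°→110°.
Cross product v₁ × v₂ gives the pole to the plane: n ∝ (0.491, 0.491, 0.692).
Dip δ = arctan(|n_h|/n_z) = arctan(0.695/0.692) = 45.1°.
Dip direction = atan2(0.491, 0.491) = 45° (azimuth of n's horizontal projection).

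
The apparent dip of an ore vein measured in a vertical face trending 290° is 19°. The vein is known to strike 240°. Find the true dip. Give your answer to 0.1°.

The section is 50° from the strike.
tan(true dip) = tan 19° / sin 50° = 0.4495
true dip = arctan 0.4495 = 24.20°

24.2°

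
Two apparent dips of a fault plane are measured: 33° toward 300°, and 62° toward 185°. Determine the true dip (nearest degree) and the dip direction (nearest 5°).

The two traces are lines in the plane: v₁ = (sin 300°·cos 33°, cos 300°·cos 33°, −sin 33°), v₂ = (sin 185°·cos 62°, cos 185°·cos 62°, −sin 62°).
n = v₁ × v₂ = (-0.625, -0.619, 0.357) (taken with n_z > 0).
tan δ = √(n_x²+n_y²)/n_z = 0.880/0.357, so δ = 67.9°.
Dip direction = azimuth of (n_x, n_y) = atan2(-0.625, -0.619) = 225°.

true dip 68°, dip direction 225°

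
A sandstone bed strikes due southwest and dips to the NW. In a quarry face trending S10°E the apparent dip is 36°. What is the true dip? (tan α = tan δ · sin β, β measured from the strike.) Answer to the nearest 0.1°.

β = acute angle between strike due southwest and section S10°E = 55°.
tan(true dip) = tan 36° / sin 55° = 0.8869
δ = arctan(0.8869) = 41.57°

41.6°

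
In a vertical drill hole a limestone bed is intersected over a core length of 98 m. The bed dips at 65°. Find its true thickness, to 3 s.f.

True thickness t = h · cos(dip) = 98 × cos 65°
t = 98 × 0.4226 = 41.417 m

41.4 m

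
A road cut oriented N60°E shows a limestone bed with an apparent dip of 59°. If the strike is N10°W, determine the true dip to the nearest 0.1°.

60.5°

β = acute angle between strike N10°W and section N60°E = 70°.
tan δ = tan α / sin β = tan 59° / sin 70° = 1.6643 / 0.9397 = 1.7711
true dip = arctan 1.7711 = 60.55°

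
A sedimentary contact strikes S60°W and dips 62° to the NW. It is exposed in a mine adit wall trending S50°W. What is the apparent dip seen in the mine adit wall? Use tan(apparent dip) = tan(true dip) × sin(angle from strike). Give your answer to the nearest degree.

18°

The strike is S60°W and the section trends S50°W; the acute angle between them is β = 10°.
tan α = tan 62° × sin 10° = 1.8807 × 0.1736 = 0.3266
apparent dip = arctan 0.3266 = 18.09°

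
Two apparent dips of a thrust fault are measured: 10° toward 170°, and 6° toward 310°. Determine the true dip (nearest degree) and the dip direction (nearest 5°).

true dip 22°, dip direction 235°

Represent each trace as a vector plunging at its apparent dip toward its trend (east-north-up frame): v₁ = (0.171, -0.970, -0.174), v₂ = (-0.762, 0.639, -0.105).
n = v₁ × v₂ = (-0.212, -0.150, 0.630) (taken with n_z > 0).
True dip = arccos(n_z / |n|) = arccos(0.9242) = 22.4°.
Dip direction = azimuth of (n_x, n_y) = atan2(-0.212, -0.150) = 235°.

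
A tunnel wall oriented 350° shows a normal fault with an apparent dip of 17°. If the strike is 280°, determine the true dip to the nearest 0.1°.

β = acute angle between strike 280° and section 350° = 70°.
tan(true dip) = tan 17° / sin 70° = 0.3254
true dip = arctan 0.3254 = 18.02°

18.0°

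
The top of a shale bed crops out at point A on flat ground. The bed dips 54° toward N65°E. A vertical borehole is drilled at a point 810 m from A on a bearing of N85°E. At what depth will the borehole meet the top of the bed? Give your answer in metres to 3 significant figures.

1050 m

The hole lies 20° from the dip direction, so the down-dip offset is 810 × cos 20° = 761.15 m.
Depth = down-dip offset × tan(dip) = 761.15 × tan 54° = 761.15 × 1.3764
Depth = 1047.63 m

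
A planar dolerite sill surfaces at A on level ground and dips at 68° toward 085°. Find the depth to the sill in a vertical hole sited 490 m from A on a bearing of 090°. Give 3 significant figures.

1210 m

The hole lies 5° from the dip direction, so the down-dip offset is 490 × cos 5° = 488.14 m.
Depth = down-dip offset × tan(dip) = 488.14 × tan 68° = 488.14 × 2.4751
Depth = 1208.18 m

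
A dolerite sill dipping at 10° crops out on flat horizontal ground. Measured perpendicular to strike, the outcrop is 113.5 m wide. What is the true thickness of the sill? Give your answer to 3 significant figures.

19.7 m

True thickness t = w · sin(dip) = 113.5 × sin 10°
t = 113.5 × 0.1736 = 19.709 m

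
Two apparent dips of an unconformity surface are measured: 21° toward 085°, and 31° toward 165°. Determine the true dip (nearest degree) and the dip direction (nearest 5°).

Represent each trace as a vector plunging at its apparent dip toward its trend (east-north-up frame): v₁ = (0.930, 0.081, -0.358), v₂ = (0.222, -0.828, -0.515).
n = v₁ × v₂ = (0.339, -0.399, 0.788) (taken with n_z > 0).
True dip = arccos(n_z / |n|) = arccos(0.8329) = 33.6°.
Dip direction = azimuth of (n_x, n_y) = atan2(0.339, -0.399) = 140°.

true dip 34°, dip direction 140°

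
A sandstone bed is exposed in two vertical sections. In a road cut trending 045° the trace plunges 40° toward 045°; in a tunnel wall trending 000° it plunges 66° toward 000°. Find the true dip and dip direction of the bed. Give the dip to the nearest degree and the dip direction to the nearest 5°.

true dip 68°, dip direction 335°

Each apparent-dip line lies in the plane. As unit vectors (x east, y north, z up), v₁ plunges 40°→045° and v₂ plunges 66°→000°.
Cross product v₁ × v₂ gives the pole to the plane: n ∝ (-0.233, 0.495, 0.220).
tan δ = √(n_x²+n_y²)/n_z = 0.547/0.220, so δ = 68.1°.
Dip direction = atan2(-0.233, 0.495) = 335° (azimuth of n's horizontal projection).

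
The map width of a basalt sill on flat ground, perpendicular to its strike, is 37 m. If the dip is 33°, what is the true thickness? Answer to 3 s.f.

20.2 m

True thickness t = w · sin(dip) = 37 × sin 33°
t = 37 × 0.5446 = 20.152 m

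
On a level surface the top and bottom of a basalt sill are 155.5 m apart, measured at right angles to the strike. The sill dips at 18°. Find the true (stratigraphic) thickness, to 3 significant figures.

True thickness t = w · sin(dip) = 155.5 × sin 18°
t = 155.5 × 0.3090 = 48.052 m

48.1 m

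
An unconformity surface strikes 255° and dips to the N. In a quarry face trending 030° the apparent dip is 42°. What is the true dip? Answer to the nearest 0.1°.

The section is 45° from the strike.
tan δ = tan α / sin β = tan 42° / sin 45° = 0.9004 / 0.7071 = 1.2734
δ = arctan(1.2734) = 51.86°

51.9°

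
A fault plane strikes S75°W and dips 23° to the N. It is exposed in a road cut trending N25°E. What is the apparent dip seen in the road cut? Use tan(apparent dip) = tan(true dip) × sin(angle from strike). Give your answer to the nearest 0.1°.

18.0°

The strike is S75°W and the section trends N25°E; the acute angle between them is β = 50°.
tan(apparent dip) = tan 23° · sin 50° = 0.3252
α = arctan(0.3252) = 18.01°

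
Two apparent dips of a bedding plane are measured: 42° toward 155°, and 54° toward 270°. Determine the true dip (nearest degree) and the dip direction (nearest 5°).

true dip 65°, dip direction 220°

The two traces are lines in the plane: v₁ = (sin 155°·cos 42°, cos 155°·cos 42°, −sin 42°), v₂ = (sin 270°·cos 54°, cos 270°·cos 54°, −sin 54°).
Cross product v₁ × v₂ gives the pole to the plane: n ∝ (-0.545, -0.647, 0.396).
True dip = arccos(n_z / |n|) = arccos(0.4238) = 64.9°.
Dip direction = azimuth of (n_x, n_y) = atan2(-0.545, -0.647) = 220°.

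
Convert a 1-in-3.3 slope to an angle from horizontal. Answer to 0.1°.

16.9°

tan θ = 1/3.3 = 0.3030
θ = arctan(0.3030) = 16.86°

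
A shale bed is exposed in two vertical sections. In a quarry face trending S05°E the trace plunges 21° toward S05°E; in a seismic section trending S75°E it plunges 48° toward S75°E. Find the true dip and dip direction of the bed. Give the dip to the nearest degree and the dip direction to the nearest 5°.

The two traces are lines in the plane: v₁ = (sin 175°·cos 21°, cos 175°·cos 21°, −sin 21°), v₂ = (sin 105°·cos 48°, cos 105°·cos 48°, −sin 48°).
Cross product v₁ × v₂ gives the pole to the plane: n ∝ (0.629, -0.171, 0.587).
Dip δ = arctan(|n_h|/n_z) = arctan(0.652/0.587) = 48.0°.
Dip direction = atan2(0.629, -0.171) = 105° (azimuth of n's horizontal projection).

true dip 48°, dip direction 105°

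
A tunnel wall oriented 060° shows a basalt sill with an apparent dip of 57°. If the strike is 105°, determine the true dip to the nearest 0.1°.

β = acute angle between strike 105° and section 060° = 45°.
tan δ = tan α / sin β = tan 57° / sin 45° = 1.5399 / 0.7071 = 2.1777
true dip = arctan 2.1777 = 65.34°

65.3°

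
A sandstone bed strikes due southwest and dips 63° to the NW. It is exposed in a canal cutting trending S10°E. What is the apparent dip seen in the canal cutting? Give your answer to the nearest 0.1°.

The section lies 55° from the strike.
tan α = tan 63° × sin 55° = 1.9626 × 0.8192 = 1.6077
α = arctan(1.6077) = 58.12°

58.1°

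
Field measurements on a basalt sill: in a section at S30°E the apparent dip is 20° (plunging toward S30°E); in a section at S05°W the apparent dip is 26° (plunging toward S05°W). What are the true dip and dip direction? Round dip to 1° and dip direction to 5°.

true dip 26°, dip direction 190°

Represent each trace as a vector plunging at its apparent dip toward its trend (east-north-up frame): v₁ = (0.470, -0.814, -0.342), v₂ = (-0.078, -0.895, -0.438).
Cross product v₁ × v₂ gives the pole to the plane: n ∝ (-0.051, -0.233, 0.484).
True dip = arccos(n_z / |n|) = arccos(0.8974) = 26.2°.
Dip direction = azimuth of (n_x, n_y) = atan2(-0.051, -0.233) = 192°.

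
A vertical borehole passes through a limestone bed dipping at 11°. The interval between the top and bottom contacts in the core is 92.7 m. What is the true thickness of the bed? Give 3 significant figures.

91.0 m

True thickness t = h · cos(dip) = 92.7 × cos 11°
t = 92.7 × 0.9816 = 90.997 m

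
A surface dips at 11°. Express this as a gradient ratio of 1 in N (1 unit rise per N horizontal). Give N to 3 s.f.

1 in 5.14

1 : N means tan θ = 1/N, so N = 1/tan 11° = 1/0.1944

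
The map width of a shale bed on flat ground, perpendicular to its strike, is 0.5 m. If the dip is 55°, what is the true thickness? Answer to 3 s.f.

0.410 m

True thickness t = w · sin(dip) = 0.5 × sin 55°
t = 0.5 × 0.8192 = 0.410 m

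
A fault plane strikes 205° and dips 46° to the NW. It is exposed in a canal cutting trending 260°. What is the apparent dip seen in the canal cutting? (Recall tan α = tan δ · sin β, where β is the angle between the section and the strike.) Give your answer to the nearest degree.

40°

The section lies 55° from the strike.
tan(apparent dip) = tan 46° · sin 55° = 0.8483
α = arctan(0.8483) = 40.31°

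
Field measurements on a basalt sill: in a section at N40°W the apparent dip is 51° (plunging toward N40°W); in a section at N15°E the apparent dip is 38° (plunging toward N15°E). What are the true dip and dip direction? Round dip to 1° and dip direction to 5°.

true dip 51°, dip direction 325°

Each apparent-dip line lies in the plane. As unit vectors (x east, y north, z up), v₁ plunges 51°→N40°W and v₂ plunges 38°→N15°E.
Cross product v₁ × v₂ gives the pole to the plane: n ∝ (-0.295, 0.408, 0.406).
tan δ = √(n_x²+n_y²)/n_z = 0.503/0.406, so δ = 51.1°.
The horizontal component of n points toward azimuth atan2(n_x, n_y) = 324°, the dip direction.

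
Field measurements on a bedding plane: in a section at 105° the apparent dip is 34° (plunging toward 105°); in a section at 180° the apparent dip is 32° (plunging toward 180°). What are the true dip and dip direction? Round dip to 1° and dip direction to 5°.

true dip 39°, dip direction 140°

Represent each trace as a vector plunging at its apparent dip toward its trend (east-north-up frame): v₁ = (0.801, -0.215, -0.559), v₂ = (0.000, -0.848, -0.530).
The plane normal is n = v₁ × v₂ ∝ (0.361, -0.424, 0.679).
True dip = arccos(n_z / |n|) = arccos(0.7733) = 39.3°.
Dip direction = atan2(0.361, -0.424) = 140° (azimuth of n's horizontal projection).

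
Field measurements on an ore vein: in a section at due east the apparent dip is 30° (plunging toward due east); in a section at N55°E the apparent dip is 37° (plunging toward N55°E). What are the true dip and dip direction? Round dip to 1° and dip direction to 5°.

Represent each trace as a vector plunging at its apparent dip toward its trend (east-north-up frame): v₁ = (0.866, 0.000, -0.500), v₂ = (0.654, 0.458, -0.602).
The plane normal is n = v₁ × v₂ ∝ (0.229, 0.194, 0.397).
tan δ = √(n_x²+n_y²)/n_z = 0.300/0.397, so δ = 37.1°.
Dip direction = azimuth of (n_x, n_y) = atan2(0.229, 0.194) = 50°.

true dip 37°, dip direction 050°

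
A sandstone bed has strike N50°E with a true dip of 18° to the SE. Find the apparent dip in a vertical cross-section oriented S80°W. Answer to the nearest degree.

9°

The strike is N50°E and the section trends S80°W; the acute angle between them is β = 30°.
tan(apparent dip) = tan 18° · sin 30° = 0.1625
apparent dip = arctan 0.1625 = 9.23°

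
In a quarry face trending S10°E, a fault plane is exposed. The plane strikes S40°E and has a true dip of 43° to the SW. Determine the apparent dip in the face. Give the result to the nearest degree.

25°

The section lies 30° from the strike.
tan(apparent dip) = tan 43° · sin 30° = 0.4663
apparent dip = arctan 0.4663 = 25.00°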